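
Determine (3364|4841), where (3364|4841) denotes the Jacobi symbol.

Factor out 2: 3364 = 2^2·841. Since 4841 ≡ 1 (mod 8), (2|4841) = +1, and (2|4841)^2 = +1. Now have (841|4841).
841 ≡ 1 (mod 4), so quadratic reciprocity gives (841|4841) = (4841|841). Reduce: 4841 ≡ 636 (mod 841). Now have (636|841).
Factor out 2: 636 = 2^2·159. Since 841 ≡ 1 (mod 8), (2|841) = +1, and (2|841)^2 = +1. Now have (159|841).
841 ≡ 1 (mod 4), so quadratic reciprocity gives (159|841) = (841|159). Reduce: 841 ≡ 46 (mod 159). Now have (46|159).
Factor out 2: 46 = 2·23. Since 159 ≡ 7 (mod 8), (2|159) = +1. Now have (23|159).
Both 23 ≡ 3 and 159 ≡ 3 (mod 4), so reciprocity gives (23|159) = -(159|23). Reduce: 159 ≡ 21 (mod 23). Now have -(21|23).
21 ≡ 1 (mod 4), so quadratic reciprocity gives (21|23) = (23|21). Reduce: 23 ≡ 2 (mod 21). Now have -(2|21).
Factor out 2: 2 = 2. Since 21 ≡ 5 (mod 8), (2|21) = -1. Now have (1|21).
(1|21) = 1. Collecting the sign factors: 1.

1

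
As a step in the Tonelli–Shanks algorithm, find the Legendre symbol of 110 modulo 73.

(110 / 73)
  = (37 / 73)    [110 ≡ 37 mod 73]
  = (73 / 37)    [QR: 37 ≡ 1 mod 4, sign kept]
  = (36 / 37)    [73 ≡ 36 mod 37]
  = (9 / 37)    [37 ≡ 5 mod 8 ⇒ (2 / 37)^2 = +1]
  = (37 / 9)    [QR: 9 ≡ 1 mod 4, sign kept]
  = (1 / 9)    [37 ≡ 1 mod 9]
  = 1    [(1 / 9) = 1]

1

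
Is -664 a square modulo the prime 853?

no

Reduce the numerator: -664 ≡ 189 (mod 853), so (-664/853) = (189/853).
189 ≡ 1 (mod 4), so quadratic reciprocity gives (189/853) = (853/189). Reduce: 853 ≡ 97 (mod 189). Now have (97/189).
97 ≡ 1 (mod 4), so quadratic reciprocity gives (97/189) = (189/97). Reduce: 189 ≡ 92 (mod 97). Now have (92/97).
Factor out 2: 92 = 2^2·23. Since 97 ≡ 1 (mod 8), (2/97) = +1, and (2/97)^2 = +1. Now have (23/97).
97 ≡ 1 (mod 4), so quadratic reciprocity gives (23/97) = (97/23). Reduce: 97 ≡ 5 (mod 23). Now have (5/23).
5 ≡ 1 (mod 4), so quadratic reciprocity gives (5/23) = (23/5). Reduce: 23 ≡ 3 (mod 5). Now have (3/5).
5 ≡ 1 (mod 4), so quadratic reciprocity gives (3/5) = (5/3). Reduce: 5 ≡ 2 (mod 3). Now have (2/3).
Factor out 2: 2 = 2. Since 3 ≡ 3 (mod 8), (2/3) = -1. Now have -(1/3).
(1/3) = 1. Collecting the sign factors: -1.
(-664/853) = -1, and 853 is prime, so -664 is not a quadratic residue mod 853.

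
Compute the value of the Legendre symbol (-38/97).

Reduce the numerator: -38 ≡ 59 (mod 97), so (-38/97) = (59/97).
97 ≡ 1 (mod 4), so quadratic reciprocity gives (59/97) = (97/59). Reduce: 97 ≡ 38 (mod 59). Now have (38/59).
Factor out 2: 38 = 2·19. Since 59 ≡ 3 (mod 8), (2/59) = -1. Now have -(19/59).
Both 19 ≡ 3 and 59 ≡ 3 (mod 4), so reciprocity gives (19/59) = -(59/19). Reduce: 59 ≡ 2 (mod 19). Now have (2/19).
Factor out 2: 2 = 2. Since 19 ≡ 3 (mod 8), (2/19) = -1. Now have -(1/19).
(1/19) = 1. Collecting the sign factors: -1.

-1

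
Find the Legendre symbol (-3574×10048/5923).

By multiplicativity, (-3574·10048/5923) = (-3574/5923)·(10048/5923).
First factor (-3574/5923):
(-3574/5923)
  = -(3574/5923)    [5923 ≡ 3 mod 4 ⇒ (-1/5923) = -1]
  = (1787/5923)    [5923 ≡ 3 mod 8 ⇒ (2/5923) = -1]
  = -(5923/1787)    [QR: both ≡ 3 mod 4, sign flips]
  = -(562/1787)    [5923 ≡ 562 mod 1787]
  = (281/1787)    [1787 ≡ 3 mod 8 ⇒ (2/1787) = -1]
  = (1787/281)    [QR: 281 ≡ 1 mod 4, sign kept]
  = (101/281)    [1787 ≡ 101 mod 281]
  = (281/101)    [QR: 101 ≡ 1 mod 4, sign kept]
  = (79/101)    [281 ≡ 79 mod 101]
  = (101/79)    [QR: 101 ≡ 1 mod 4, sign kept]
  = (22/79)    [101 ≡ 22 mod 79]
  = (11/79)    [79 ≡ 7 mod 8 ⇒ (2/79) = +1]
  = -(79/11)    [QR: both ≡ 3 mod 4, sign flips]
  = -(2/11)    [79 ≡ 2 mod 11]
  = (1/11)    [11 ≡ 3 mod 8 ⇒ (2/11) = -1]
  = 1    [(1/11) = 1]
Second factor (10048/5923):
(10048/5923)
  = (4125/5923)    [10048 ≡ 4125 mod 5923]
  = (5923/4125)    [QR: 4125 ≡ 1 mod 4, sign kept]
  = (1798/4125)    [5923 ≡ 1798 mod 4125]
  = -(899/4125)    [4125 ≡ 5 mod 8 ⇒ (2/4125) = -1]
  = -(4125/899)    [QR: 4125 ≡ 1 mod 4, sign kept]
  = -(529/899)    [4125 ≡ 529 mod 899]
  = -(899/529)    [QR: 529 ≡ 1 mod 4, sign kept]
  = -(370/529)    [899 ≡ 370 mod 529]
  = -(185/529)    [529 ≡ 1 mod 8 ⇒ (2/529) = +1]
  = -(529/185)    [QR: 185 ≡ 1 mod 4, sign kept]
  = -(159/185)    [529 ≡ 159 mod 185]
  = -(185/159)    [QR: 185 ≡ 1 mod 4, sign kept]
  = -(26/159)    [185 ≡ 26 mod 159]
  = -(13/159)    [159 ≡ 7 mod 8 ⇒ (2/159) = +1]
  = -(159/13)    [QR: 13 ≡ 1 mod 4, sign kept]
  = -(3/13)    [159 ≡ 3 mod 13]
  = -(13/3)    [QR: 13 ≡ 1 mod 4, sign kept]
  = -(1/3)    [13 ≡ 1 mod 3]
  = -1    [(1/3) = 1]
Product: (1)·(-1) = -1.

-1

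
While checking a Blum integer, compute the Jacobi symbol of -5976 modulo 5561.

(-5976/5561)
  = (5976/5561)    [5561 ≡ 1 mod 4 ⇒ (-1/5561) = +1]
  = (415/5561)    [5976 ≡ 415 mod 5561]
  = (5561/415)    [QR: 5561 ≡ 1 mod 4, sign kept]
  = (166/415)    [5561 ≡ 166 mod 415]
  = (83/415)    [415 ≡ 7 mod 8 ⇒ (2/415) = +1]
  = -(415/83)    [QR: both ≡ 3 mod 4, sign flips]
  = -(0/83)    [415 ≡ 0 mod 83]
  = 0    [numerator 0, gcd > 1]

0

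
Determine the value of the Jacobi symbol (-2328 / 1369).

1

(-2328 / 1369)
  = (2328 / 1369)    [1369 ≡ 1 mod 4 ⇒ (-1 / 1369) = +1]
  = (959 / 1369)    [2328 ≡ 959 mod 1369]
  = (1369 / 959)    [QR: 1369 ≡ 1 mod 4, sign kept]
  = (410 / 959)    [1369 ≡ 410 mod 959]
  = (205 / 959)    [959 ≡ 7 mod 8 ⇒ (2 / 959) = +1]
  = (959 / 205)    [QR: 205 ≡ 1 mod 4, sign kept]
  = (139 / 205)    [959 ≡ 139 mod 205]
  = (205 / 139)    [QR: 205 ≡ 1 mod 4, sign kept]
  = (66 / 139)    [205 ≡ 66 mod 139]
  = -(33 / 139)    [139 ≡ 3 mod 8 ⇒ (2 / 139) = -1]
  = -(139 / 33)    [QR: 33 ≡ 1 mod 4, sign kept]
  = -(7 / 33)    [139 ≡ 7 mod 33]
  = -(33 / 7)    [QR: 33 ≡ 1 mod 4, sign kept]
  = -(5 / 7)    [33 ≡ 5 mod 7]
  = -(7 / 5)    [QR: 5 ≡ 1 mod 4, sign kept]
  = -(2 / 5)    [7 ≡ 2 mod 5]
  = (1 / 5)    [5 ≡ 5 mod 8 ⇒ (2 / 5) = -1]
  = 1    [(1 / 5) = 1]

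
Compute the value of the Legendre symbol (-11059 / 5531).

Reduce the numerator: -11059 ≡ 3 (mod 5531), so (-11059 / 5531) = (3 / 5531).
Both 3 ≡ 3 and 5531 ≡ 3 (mod 4), so reciprocity gives (3 / 5531) = -(5531 / 3). Reduce: 5531 ≡ 2 (mod 3). Now have -(2 / 3).
Factor out 2: 2 = 2. Since 3 ≡ 3 (mod 8), (2 / 3) = -1. Now have (1 / 3).
(1 / 3) = 1. Collecting the sign factors: 1.

1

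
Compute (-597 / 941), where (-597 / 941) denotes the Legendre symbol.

(-597 / 941)
  = (344 / 941)    [-597 ≡ 344 mod 941]
  = -(43 / 941)    [941 ≡ 5 mod 8 ⇒ (2 / 941)^3 = -1]
  = -(941 / 43)    [QR: 941 ≡ 1 mod 4, sign kept]
  = -(38 / 43)    [941 ≡ 38 mod 43]
  = (19 / 43)    [43 ≡ 3 mod 8 ⇒ (2 / 43) = -1]
  = -(43 / 19)    [QR: both ≡ 3 mod 4, sign flips]
  = -(5 / 19)    [43 ≡ 5 mod 19]
  = -(19 / 5)    [QR: 5 ≡ 1 mod 4, sign kept]
  = -(4 / 5)    [19 ≡ 4 mod 5]
  = -(1 / 5)    [5 ≡ 5 mod 8 ⇒ (2 / 5)^2 = +1]
  = -1    [(1 / 5) = 1]

-1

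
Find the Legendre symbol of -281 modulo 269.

-1

(-281/269)
  = (257/269)    [-281 ≡ 257 mod 269]
  = (269/257)    [QR: 257 ≡ 1 mod 4, sign kept]
  = (12/257)    [269 ≡ 12 mod 257]
  = (3/257)    [257 ≡ 1 mod 8 ⇒ (2/257)^2 = +1]
  = (257/3)    [QR: 257 ≡ 1 mod 4, sign kept]
  = (2/3)    [257 ≡ 2 mod 3]
  = -(1/3)    [3 ≡ 3 mod 8 ⇒ (2/3) = -1]
  = -1    [(1/3) = 1]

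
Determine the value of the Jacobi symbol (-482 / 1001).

Pull out -1: (-482 / 1001) = (-1 / 1001)·(482 / 1001). Since 1001 ≡ 1 (mod 4), (-1 / 1001) = +1. Now have (482 / 1001).
Factor out 2: 482 = 2·241. Since 1001 ≡ 1 (mod 8), (2 / 1001) = +1. Now have (241 / 1001).
241 ≡ 1 (mod 4), so quadratic reciprocity gives (241 / 1001) = (1001 / 241). Reduce: 1001 ≡ 37 (mod 241). Now have (37 / 241).
37 ≡ 1 (mod 4), so quadratic reciprocity gives (37 / 241) = (241 / 37). Reduce: 241 ≡ 19 (mod 37). Now have (19 / 37).
37 ≡ 1 (mod 4), so quadratic reciprocity gives (19 / 37) = (37 / 19). Reduce: 37 ≡ 18 (mod 19). Now have (18 / 19).
Factor out 2: 18 = 2·9. Since 19 ≡ 3 (mod 8), (2 / 19) = -1. Now have -(9 / 19).
9 ≡ 1 (mod 4), so quadratic reciprocity gives (9 / 19) = (19 / 9). Reduce: 19 ≡ 1 (mod 9). Now have -(1 / 9).
(1 / 9) = 1. Collecting the sign factors: -1.

-1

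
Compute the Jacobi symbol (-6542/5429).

1

Pull out -1: (-6542/5429) = (-1/5429)·(6542/5429). Since 5429 ≡ 1 (mod 4), (-1/5429) = +1. Now have (6542/5429).
Reduce the numerator: 6542 ≡ 1113 (mod 5429), so (6542/5429) = (1113/5429).
1113 ≡ 1 (mod 4), so quadratic reciprocity gives (1113/5429) = (5429/1113). Reduce: 5429 ≡ 977 (mod 1113). Now have (977/1113).
977 ≡ 1 (mod 4), so quadratic reciprocity gives (977/1113) = (1113/977). Reduce: 1113 ≡ 136 (mod 977). Now have (136/977).
Factor out 2: 136 = 2^3·17. Since 977 ≡ 1 (mod 8), (2/977) = +1, and (2/977)^3 = +1. Now have (17/977).
17 ≡ 1 (mod 4), so quadratic reciprocity gives (17/977) = (977/17). Reduce: 977 ≡ 8 (mod 17). Now have (8/17).
Factor out 2: 8 = 2^3. Since 17 ≡ 1 (mod 8), (2/17) = +1, and (2/17)^3 = +1. Now have (1/17).
(1/17) = 1. Collecting the sign factors: 1.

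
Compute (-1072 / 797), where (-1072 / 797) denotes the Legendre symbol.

(-1072 / 797)
  = (522 / 797)    [-1072 ≡ 522 mod 797]
  = -(261 / 797)    [797 ≡ 5 mod 8 ⇒ (2 / 797) = -1]
  = -(797 / 261)    [QR: 261 ≡ 1 mod 4, sign kept]
  = -(14 / 261)    [797 ≡ 14 mod 261]
  = (7 / 261)    [261 ≡ 5 mod 8 ⇒ (2 / 261) = -1]
  = (261 / 7)    [QR: 261 ≡ 1 mod 4, sign kept]
  = (2 / 7)    [261 ≡ 2 mod 7]
  = (1 / 7)    [7 ≡ 7 mod 8 ⇒ (2 / 7) = +1]
  = 1    [(1 / 7) = 1]

1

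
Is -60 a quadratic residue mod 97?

(-60/97)
  = (37/97)    [-60 ≡ 37 mod 97]
  = (97/37)    [QR: 37 ≡ 1 mod 4, sign kept]
  = (23/37)    [97 ≡ 23 mod 37]
  = (37/23)    [QR: 37 ≡ 1 mod 4, sign kept]
  = (14/23)    [37 ≡ 14 mod 23]
  = (7/23)    [23 ≡ 7 mod 8 ⇒ (2/23) = +1]
  = -(23/7)    [QR: both ≡ 3 mod 4, sign flips]
  = -(2/7)    [23 ≡ 2 mod 7]
  = -(1/7)    [7 ≡ 7 mod 8 ⇒ (2/7) = +1]
  = -1    [(1/7) = 1]
(-60/97) = -1, and 97 is prime, so -60 is not a quadratic residue mod 97.

no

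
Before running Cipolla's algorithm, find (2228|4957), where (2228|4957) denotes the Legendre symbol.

Factor out 2: 2228 = 2^2·557. Since 4957 ≡ 5 (mod 8), (2|4957) = -1, and (2|4957)^2 = +1. Now have (557|4957).
557 ≡ 1 (mod 4), so quadratic reciprocity gives (557|4957) = (4957|557). Reduce: 4957 ≡ 501 (mod 557). Now have (501|557).
501 ≡ 1 (mod 4), so quadratic reciprocity gives (501|557) = (557|501). Reduce: 557 ≡ 56 (mod 501). Now have (56|501).
Factor out 2: 56 = 2^3·7. Since 501 ≡ 5 (mod 8), (2|501) = -1, and (2|501)^3 = -1. Now have -(7|501).
501 ≡ 1 (mod 4), so quadratic reciprocity gives (7|501) = (501|7). Reduce: 501 ≡ 4 (mod 7). Now have -(4|7).
Factor out 2: 4 = 2^2. Since 7 ≡ 7 (mod 8), (2|7) = +1, and (2|7)^2 = +1. Now have -(1|7).
(1|7) = 1. Collecting the sign factors: -1.

-1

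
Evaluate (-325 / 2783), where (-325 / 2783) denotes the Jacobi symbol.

-1

Reduce the numerator: -325 ≡ 2458 (mod 2783), so (-325 / 2783) = (2458 / 2783).
Factor out 2: 2458 = 2·1229. Since 2783 ≡ 7 (mod 8), (2 / 2783) = +1. Now have (1229 / 2783).
1229 ≡ 1 (mod 4), so quadratic reciprocity gives (1229 / 2783) = (2783 / 1229). Reduce: 2783 ≡ 325 (mod 1229). Now have (325 / 1229).
325 ≡ 1 (mod 4), so quadratic reciprocity gives (325 / 1229) = (1229 / 325). Reduce: 1229 ≡ 254 (mod 325). Now have (254 / 325).
Factor out 2: 254 = 2·127. Since 325 ≡ 5 (mod 8), (2 / 325) = -1. Now have -(127 / 325).
325 ≡ 1 (mod 4), so quadratic reciprocity gives (127 / 325) = (325 / 127). Reduce: 325 ≡ 71 (mod 127). Now have -(71 / 127).
Both 71 ≡ 3 and 127 ≡ 3 (mod 4), so reciprocity gives (71 / 127) = -(127 / 71). Reduce: 127 ≡ 56 (mod 71). Now have (56 / 71).
Factor out 2: 56 = 2^3·7. Since 71 ≡ 7 (mod 8), (2 / 71) = +1, and (2 / 71)^3 = +1. Now have (7 / 71).
Both 7 ≡ 3 and 71 ≡ 3 (mod 4), so reciprocity gives (7 / 71) = -(71 / 7). Reduce: 71 ≡ 1 (mod 7). Now have -(1 / 7).
(1 / 7) = 1. Collecting the sign factors: -1.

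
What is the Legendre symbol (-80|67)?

1

(-80|67)
  = (54|67)    [-80 ≡ 54 mod 67]
  = -(27|67)    [67 ≡ 3 mod 8 ⇒ (2|67) = -1]
  = (67|27)    [QR: both ≡ 3 mod 4, sign flips]
  = (13|27)    [67 ≡ 13 mod 27]
  = (27|13)    [QR: 13 ≡ 1 mod 4, sign kept]
  = (1|13)    [27 ≡ 1 mod 13]
  = 1    [(1|13) = 1]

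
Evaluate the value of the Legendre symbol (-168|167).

-1

Reduce the numerator: -168 ≡ 166 (mod 167), so (-168|167) = (166|167).
Factor out 2: 166 = 2·83. Since 167 ≡ 7 (mod 8), (2|167) = +1. Now have (83|167).
Both 83 ≡ 3 and 167 ≡ 3 (mod 4), so reciprocity gives (83|167) = -(167|83). Reduce: 167 ≡ 1 (mod 83). Now have -(1|83).
(1|83) = 1. Collecting the sign factors: -1.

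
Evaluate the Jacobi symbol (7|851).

-1

(7|851)
  = -(851|7)    [QR: both ≡ 3 mod 4, sign flips]
  = -(4|7)    [851 ≡ 4 mod 7]
  = -(1|7)    [7 ≡ 7 mod 8 ⇒ (2|7)^2 = +1]
  = -1    [(1|7) = 1]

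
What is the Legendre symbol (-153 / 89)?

1

(-153 / 89)
  = (25 / 89)    [-153 ≡ 25 mod 89]
  = (89 / 25)    [QR: 25 ≡ 1 mod 4, sign kept]
  = (14 / 25)    [89 ≡ 14 mod 25]
  = (7 / 25)    [25 ≡ 1 mod 8 ⇒ (2 / 25) = +1]
  = (25 / 7)    [QR: 25 ≡ 1 mod 4, sign kept]
  = (4 / 7)    [25 ≡ 4 mod 7]
  = (1 / 7)    [7 ≡ 7 mod 8 ⇒ (2 / 7)^2 = +1]
  = 1    [(1 / 7) = 1]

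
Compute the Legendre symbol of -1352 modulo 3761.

(-1352|3761)
  = (2409|3761)    [-1352 ≡ 2409 mod 3761]
  = (3761|2409)    [QR: 2409 ≡ 1 mod 4, sign kept]
  = (1352|2409)    [3761 ≡ 1352 mod 2409]
  = (169|2409)    [2409 ≡ 1 mod 8 ⇒ (2|2409)^3 = +1]
  = (2409|169)    [QR: 169 ≡ 1 mod 4, sign kept]
  = (43|169)    [2409 ≡ 43 mod 169]
  = (169|43)    [QR: 169 ≡ 1 mod 4, sign kept]
  = (40|43)    [169 ≡ 40 mod 43]
  = -(5|43)    [43 ≡ 3 mod 8 ⇒ (2|43)^3 = -1]
  = -(43|5)    [QR: 5 ≡ 1 mod 4, sign kept]
  = -(3|5)    [43 ≡ 3 mod 5]
  = -(5|3)    [QR: 5 ≡ 1 mod 4, sign kept]
  = -(2|3)    [5 ≡ 2 mod 3]
  = (1|3)    [3 ≡ 3 mod 8 ⇒ (2|3) = -1]
  = 1    [(1|3) = 1]

1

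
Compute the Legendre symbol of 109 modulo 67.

Reduce the numerator: 109 ≡ 42 (mod 67), so (109|67) = (42|67).
Factor out 2: 42 = 2·21. Since 67 ≡ 3 (mod 8), (2|67) = -1. Now have -(21|67).
21 ≡ 1 (mod 4), so quadratic reciprocity gives (21|67) = (67|21). Reduce: 67 ≡ 4 (mod 21). Now have -(4|21).
Factor out 2: 4 = 2^2. Since 21 ≡ 5 (mod 8), (2|21) = -1, and (2|21)^2 = +1. Now have -(1|21).
(1|21) = 1. Collecting the sign factors: -1.

-1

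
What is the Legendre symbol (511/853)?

(511/853)
  = (853/511)    [QR: 853 ≡ 1 mod 4, sign kept]
  = (342/511)    [853 ≡ 342 mod 511]
  = (171/511)    [511 ≡ 7 mod 8 ⇒ (2/511) = +1]
  = -(511/171)    [QR: both ≡ 3 mod 4, sign flips]
  = -(169/171)    [511 ≡ 169 mod 171]
  = -(171/169)    [QR: 169 ≡ 1 mod 4, sign kept]
  = -(2/169)    [171 ≡ 2 mod 169]
  = -(1/169)    [169 ≡ 1 mod 8 ⇒ (2/169) = +1]
  = -1    [(1/169) = 1]

-1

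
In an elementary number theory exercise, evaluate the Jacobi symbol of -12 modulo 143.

(-12/143)
  = (131/143)    [-12 ≡ 131 mod 143]
  = -(143/131)    [QR: both ≡ 3 mod 4, sign flips]
  = -(12/131)    [143 ≡ 12 mod 131]
  = -(3/131)    [131 ≡ 3 mod 8 ⇒ (2/131)^2 = +1]
  = (131/3)    [QR: both ≡ 3 mod 4, sign flips]
  = (2/3)    [131 ≡ 2 mod 3]
  = -(1/3)    [3 ≡ 3 mod 8 ⇒ (2/3) = -1]
  = -1    [(1/3) = 1]

-1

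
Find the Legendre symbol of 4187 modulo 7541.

7541 ≡ 1 (mod 4), so quadratic reciprocity gives (4187/7541) = (7541/4187). Reduce: 7541 ≡ 3354 (mod 4187). Now have (3354/4187).
Factor out 2: 3354 = 2·1677. Since 4187 ≡ 3 (mod 8), (2/4187) = -1. Now have -(1677/4187).
1677 ≡ 1 (mod 4), so quadratic reciprocity gives (1677/4187) = (4187/1677). Reduce: 4187 ≡ 833 (mod 1677). Now have -(833/1677).
833 ≡ 1 (mod 4), so quadratic reciprocity gives (833/1677) = (1677/833). Reduce: 1677 ≡ 11 (mod 833). Now have -(11/833).
833 ≡ 1 (mod 4), so quadratic reciprocity gives (11/833) = (833/11). Reduce: 833 ≡ 8 (mod 11). Now have -(8/11).
Factor out 2: 8 = 2^3. Since 11 ≡ 3 (mod 8), (2/11) = -1, and (2/11)^3 = -1. Now have (1/11).
(1/11) = 1. Collecting the sign factors: 1.

1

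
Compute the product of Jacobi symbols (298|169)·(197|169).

1

By multiplicativity, (298·197|169) = (298|169)·(197|169).
First factor (298|169):
Reduce the numerator: 298 ≡ 129 (mod 169), so (298|169) = (129|169).
129 ≡ 1 (mod 4), so quadratic reciprocity gives (129|169) = (169|129). Reduce: 169 ≡ 40 (mod 129). Now have (40|129).
Factor out 2: 40 = 2^3·5. Since 129 ≡ 1 (mod 8), (2|129) = +1, and (2|129)^3 = +1. Now have (5|129).
5 ≡ 1 (mod 4), so quadratic reciprocity gives (5|129) = (129|5). Reduce: 129 ≡ 4 (mod 5). Now have (4|5).
Factor out 2: 4 = 2^2. Since 5 ≡ 5 (mod 8), (2|5) = -1, and (2|5)^2 = +1. Now have (1|5).
(1|5) = 1. Collecting the sign factors: 1.
Second factor (197|169):
Reduce the numerator: 197 ≡ 28 (mod 169), so (197|169) = (28|169).
Factor out 2: 28 = 2^2·7. Since 169 ≡ 1 (mod 8), (2|169) = +1, and (2|169)^2 = +1. Now have (7|169).
169 ≡ 1 (mod 4), so quadratic reciprocity gives (7|169) = (169|7). Reduce: 169 ≡ 1 (mod 7). Now have (1|7).
(1|7) = 1. Collecting the sign factors: 1.
Product: (1)·(1) = 1.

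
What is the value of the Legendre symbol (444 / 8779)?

-1

Factor out 2: 444 = 2^2·111. Since 8779 ≡ 3 (mod 8), (2 / 8779) = -1, and (2 / 8779)^2 = +1. Now have (111 / 8779).
Both 111 ≡ 3 and 8779 ≡ 3 (mod 4), so reciprocity gives (111 / 8779) = -(8779 / 111). Reduce: 8779 ≡ 10 (mod 111). Now have -(10 / 111).
Factor out 2: 10 = 2·5. Since 111 ≡ 7 (mod 8), (2 / 111) = +1. Now have -(5 / 111).
5 ≡ 1 (mod 4), so quadratic reciprocity gives (5 / 111) = (111 / 5). Reduce: 111 ≡ 1 (mod 5). Now have -(1 / 5).
(1 / 5) = 1. Collecting the sign factors: -1.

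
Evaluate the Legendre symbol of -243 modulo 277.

(-243/277)
  = (34/277)    [-243 ≡ 34 mod 277]
  = -(17/277)    [277 ≡ 5 mod 8 ⇒ (2/277) = -1]
  = -(277/17)    [QR: 17 ≡ 1 mod 4, sign kept]
  = -(5/17)    [277 ≡ 5 mod 17]
  = -(17/5)    [QR: 5 ≡ 1 mod 4, sign kept]
  = -(2/5)    [17 ≡ 2 mod 5]
  = (1/5)    [5 ≡ 5 mod 8 ⇒ (2/5) = -1]
  = 1    [(1/5) = 1]

1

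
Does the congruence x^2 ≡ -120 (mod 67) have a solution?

yes

Pull out -1: (-120/67) = (-1/67)·(120/67). Since 67 ≡ 3 (mod 4), (-1/67) = -1. Now have -(120/67).
Reduce the numerator: 120 ≡ 53 (mod 67), so (120/67) = (53/67).
53 ≡ 1 (mod 4), so quadratic reciprocity gives (53/67) = (67/53). Reduce: 67 ≡ 14 (mod 53). Now have -(14/53).
Factor out 2: 14 = 2·7. Since 53 ≡ 5 (mod 8), (2/53) = -1. Now have (7/53).
53 ≡ 1 (mod 4), so quadratic reciprocity gives (7/53) = (53/7). Reduce: 53 ≡ 4 (mod 7). Now have (4/7).
Factor out 2: 4 = 2^2. Since 7 ≡ 7 (mod 8), (2/7) = +1, and (2/7)^2 = +1. Now have (1/7).
(1/7) = 1. Collecting the sign factors: 1.
The Legendre symbol is 1, so x^2 ≡ -120 (mod 67) has solution.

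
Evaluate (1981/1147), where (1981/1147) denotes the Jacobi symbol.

(1981/1147)
  = (834/1147)    [1981 ≡ 834 mod 1147]
  = -(417/1147)    [1147 ≡ 3 mod 8 ⇒ (2/1147) = -1]
  = -(1147/417)    [QR: 417 ≡ 1 mod 4, sign kept]
  = -(313/417)    [1147 ≡ 313 mod 417]
  = -(417/313)    [QR: 313 ≡ 1 mod 4, sign kept]
  = -(104/313)    [417 ≡ 104 mod 313]
  = -(13/313)    [313 ≡ 1 mod 8 ⇒ (2/313)^3 = +1]
  = -(313/13)    [QR: 13 ≡ 1 mod 4, sign kept]
  = -(1/13)    [313 ≡ 1 mod 13]
  = -1    [(1/13) = 1]

-1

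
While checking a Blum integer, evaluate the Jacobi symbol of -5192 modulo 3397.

(-5192 / 3397)
  = (1602 / 3397)    [-5192 ≡ 1602 mod 3397]
  = -(801 / 3397)    [3397 ≡ 5 mod 8 ⇒ (2 / 3397) = -1]
  = -(3397 / 801)    [QR: 801 ≡ 1 mod 4, sign kept]
  = -(193 / 801)    [3397 ≡ 193 mod 801]
  = -(801 / 193)    [QR: 193 ≡ 1 mod 4, sign kept]
  = -(29 / 193)    [801 ≡ 29 mod 193]
  = -(193 / 29)    [QR: 29 ≡ 1 mod 4, sign kept]
  = -(19 / 29)    [193 ≡ 19 mod 29]
  = -(29 / 19)    [QR: 29 ≡ 1 mod 4, sign kept]
  = -(10 / 19)    [29 ≡ 10 mod 19]
  = (5 / 19)    [19 ≡ 3 mod 8 ⇒ (2 / 19) = -1]
  = (19 / 5)    [QR: 5 ≡ 1 mod 4, sign kept]
  = (4 / 5)    [19 ≡ 4 mod 5]
  = (1 / 5)    [5 ≡ 5 mod 8 ⇒ (2 / 5)^2 = +1]
  = 1    [(1 / 5) = 1]

1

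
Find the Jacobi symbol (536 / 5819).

-1

(536 / 5819)
  = -(67 / 5819)    [5819 ≡ 3 mod 8 ⇒ (2 / 5819)^3 = -1]
  = (5819 / 67)    [QR: both ≡ 3 mod 4, sign flips]
  = (57 / 67)    [5819 ≡ 57 mod 67]
  = (67 / 57)    [QR: 57 ≡ 1 mod 4, sign kept]
  = (10 / 57)    [67 ≡ 10 mod 57]
  = (5 / 57)    [57 ≡ 1 mod 8 ⇒ (2 / 57) = +1]
  = (57 / 5)    [QR: 5 ≡ 1 mod 4, sign kept]
  = (2 / 5)    [57 ≡ 2 mod 5]
  = -(1 / 5)    [5 ≡ 5 mod 8 ⇒ (2 / 5) = -1]
  = -1    [(1 / 5) = 1]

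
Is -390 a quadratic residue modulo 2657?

no

Pull out -1: (-390|2657) = (-1|2657)·(390|2657). Since 2657 ≡ 1 (mod 4), (-1|2657) = +1. Now have (390|2657).
Factor out 2: 390 = 2·195. Since 2657 ≡ 1 (mod 8), (2|2657) = +1. Now have (195|2657).
2657 ≡ 1 (mod 4), so quadratic reciprocity gives (195|2657) = (2657|195). Reduce: 2657 ≡ 122 (mod 195). Now have (122|195).
Factor out 2: 122 = 2·61. Since 195 ≡ 3 (mod 8), (2|195) = -1. Now have -(61|195).
61 ≡ 1 (mod 4), so quadratic reciprocity gives (61|195) = (195|61). Reduce: 195 ≡ 12 (mod 61). Now have -(12|61).
Factor out 2: 12 = 2^2·3. Since 61 ≡ 5 (mod 8), (2|61) = -1, and (2|61)^2 = +1. Now have -(3|61).
61 ≡ 1 (mod 4), so quadratic reciprocity gives (3|61) = (61|3). Reduce: 61 ≡ 1 (mod 3). Now have -(1|3).
(1|3) = 1. Collecting the sign factors: -1.
(-390|2657) = -1, and 2657 is prime, so -390 is not a quadratic residue mod 2657.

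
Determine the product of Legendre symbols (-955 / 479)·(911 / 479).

By multiplicativity, (-955·911 / 479) = (-955 / 479)·(911 / 479).
First factor (-955 / 479):
Reduce the numerator: -955 ≡ 3 (mod 479), so (-955 / 479) = (3 / 479).
Both 3 ≡ 3 and 479 ≡ 3 (mod 4), so reciprocity gives (3 / 479) = -(479 / 3). Reduce: 479 ≡ 2 (mod 3). Now have -(2 / 3).
Factor out 2: 2 = 2. Since 3 ≡ 3 (mod 8), (2 / 3) = -1. Now have (1 / 3).
(1 / 3) = 1. Collecting the sign factors: 1.
Second factor (911 / 479):
Reduce the numerator: 911 ≡ 432 (mod 479), so (911 / 479) = (432 / 479).
Factor out 2: 432 = 2^4·27. Since 479 ≡ 7 (mod 8), (2 / 479) = +1, and (2 / 479)^4 = +1. Now have (27 / 479).
Both 27 ≡ 3 and 479 ≡ 3 (mod 4), so reciprocity gives (27 / 479) = -(479 / 27). Reduce: 479 ≡ 20 (mod 27). Now have -(20 / 27).
Factor out 2: 20 = 2^2·5. Since 27 ≡ 3 (mod 8), (2 / 27) = -1, and (2 / 27)^2 = +1. Now have -(5 / 27).
5 ≡ 1 (mod 4), so quadratic reciprocity gives (5 / 27) = (27 / 5). Reduce: 27 ≡ 2 (mod 5). Now have -(2 / 5).
Factor out 2: 2 = 2. Since 5 ≡ 5 (mod 8), (2 / 5) = -1. Now have (1 / 5).
(1 / 5) = 1. Collecting the sign factors: 1.
Product: (1)·(1) = 1.

1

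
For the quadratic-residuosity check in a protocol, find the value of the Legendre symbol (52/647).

(52/647)
  = (13/647)    [647 ≡ 7 mod 8 ⇒ (2/647)^2 = +1]
  = (647/13)    [QR: 13 ≡ 1 mod 4, sign kept]
  = (10/13)    [647 ≡ 10 mod 13]
  = -(5/13)    [13 ≡ 5 mod 8 ⇒ (2/13) = -1]
  = -(13/5)    [QR: 5 ≡ 1 mod 4, sign kept]
  = -(3/5)    [13 ≡ 3 mod 5]
  = -(5/3)    [QR: 5 ≡ 1 mod 4, sign kept]
  = -(2/3)    [5 ≡ 2 mod 3]
  = (1/3)    [3 ≡ 3 mod 8 ⇒ (2/3) = -1]
  = 1    [(1/3) = 1]

1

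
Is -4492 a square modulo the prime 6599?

yes

(-4492/6599)
  = (2107/6599)    [-4492 ≡ 2107 mod 6599]
  = -(6599/2107)    [QR: both ≡ 3 mod 4, sign flips]
  = -(278/2107)    [6599 ≡ 278 mod 2107]
  = (139/2107)    [2107 ≡ 3 mod 8 ⇒ (2/2107) = -1]
  = -(2107/139)    [QR: both ≡ 3 mod 4, sign flips]
  = -(22/139)    [2107 ≡ 22 mod 139]
  = (11/139)    [139 ≡ 3 mod 8 ⇒ (2/139) = -1]
  = -(139/11)    [QR: both ≡ 3 mod 4, sign flips]
  = -(7/11)    [139 ≡ 7 mod 11]
  = (11/7)    [QR: both ≡ 3 mod 4, sign flips]
  = (4/7)    [11 ≡ 4 mod 7]
  = (1/7)    [7 ≡ 7 mod 8 ⇒ (2/7)^2 = +1]
  = 1    [(1/7) = 1]
(-4492/6599) = 1, and 6599 is prime, so -4492 is a quadratic residue mod 6599.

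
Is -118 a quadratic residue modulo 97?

no

Pull out -1: (-118|97) = (-1|97)·(118|97). Since 97 ≡ 1 (mod 4), (-1|97) = +1. Now have (118|97).
Reduce the numerator: 118 ≡ 21 (mod 97), so (118|97) = (21|97).
21 ≡ 1 (mod 4), so quadratic reciprocity gives (21|97) = (97|21). Reduce: 97 ≡ 13 (mod 21). Now have (13|21).
13 ≡ 1 (mod 4), so quadratic reciprocity gives (13|21) = (21|13). Reduce: 21 ≡ 8 (mod 13). Now have (8|13).
Factor out 2: 8 = 2^3. Since 13 ≡ 5 (mod 8), (2|13) = -1, and (2|13)^3 = -1. Now have -(1|13).
(1|13) = 1. Collecting the sign factors: -1.
(-118|97) = -1, and 97 is prime, so -118 is not a quadratic residue mod 97.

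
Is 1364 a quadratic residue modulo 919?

no

(1364/919)
  = (445/919)    [1364 ≡ 445 mod 919]
  = (919/445)    [QR: 445 ≡ 1 mod 4, sign kept]
  = (29/445)    [919 ≡ 29 mod 445]
  = (445/29)    [QR: 29 ≡ 1 mod 4, sign kept]
  = (10/29)    [445 ≡ 10 mod 29]
  = -(5/29)    [29 ≡ 5 mod 8 ⇒ (2/29) = -1]
  = -(29/5)    [QR: 5 ≡ 1 mod 4, sign kept]
  = -(4/5)    [29 ≡ 4 mod 5]
  = -(1/5)    [5 ≡ 5 mod 8 ⇒ (2/5)^2 = +1]
  = -1    [(1/5) = 1]
The Legendre symbol is -1, so x^2 ≡ 1364 (mod 919) has no solution.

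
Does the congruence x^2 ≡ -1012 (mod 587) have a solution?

(-1012|587)
  = -(1012|587)    [587 ≡ 3 mod 4 ⇒ (-1|587) = -1]
  = -(425|587)    [1012 ≡ 425 mod 587]
  = -(587|425)    [QR: 425 ≡ 1 mod 4, sign kept]
  = -(162|425)    [587 ≡ 162 mod 425]
  = -(81|425)    [425 ≡ 1 mod 8 ⇒ (2|425) = +1]
  = -(425|81)    [QR: 81 ≡ 1 mod 4, sign kept]
  = -(20|81)    [425 ≡ 20 mod 81]
  = -(5|81)    [81 ≡ 1 mod 8 ⇒ (2|81)^2 = +1]
  = -(81|5)    [QR: 5 ≡ 1 mod 4, sign kept]
  = -(1|5)    [81 ≡ 1 mod 5]
  = -1    [(1|5) = 1]
(-1012|587) = -1, and 587 is prime, so -1012 is not a quadratic residue mod 587.

no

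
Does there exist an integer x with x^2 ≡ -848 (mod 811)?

(-848/811)
  = (774/811)    [-848 ≡ 774 mod 811]
  = -(387/811)    [811 ≡ 3 mod 8 ⇒ (2/811) = -1]
  = (811/387)    [QR: both ≡ 3 mod 4, sign flips]
  = (37/387)    [811 ≡ 37 mod 387]
  = (387/37)    [QR: 37 ≡ 1 mod 4, sign kept]
  = (17/37)    [387 ≡ 17 mod 37]
  = (37/17)    [QR: 17 ≡ 1 mod 4, sign kept]
  = (3/17)    [37 ≡ 3 mod 17]
  = (17/3)    [QR: 17 ≡ 1 mod 4, sign kept]
  = (2/3)    [17 ≡ 2 mod 3]
  = -(1/3)    [3 ≡ 3 mod 8 ⇒ (2/3) = -1]
  = -1    [(1/3) = 1]
(-848/811) = -1, and 811 is prime, so -848 is not a quadratic residue mod 811.

no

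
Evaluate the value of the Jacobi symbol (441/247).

Reduce the numerator: 441 ≡ 194 (mod 247), so (441/247) = (194/247).
Factor out 2: 194 = 2·97. Since 247 ≡ 7 (mod 8), (2/247) = +1. Now have (97/247).
97 ≡ 1 (mod 4), so quadratic reciprocity gives (97/247) = (247/97). Reduce: 247 ≡ 53 (mod 97). Now have (53/97).
53 ≡ 1 (mod 4), so quadratic reciprocity gives (53/97) = (97/53). Reduce: 97 ≡ 44 (mod 53). Now have (44/53).
Factor out 2: 44 = 2^2·11. Since 53 ≡ 5 (mod 8), (2/53) = -1, and (2/53)^2 = +1. Now have (11/53).
53 ≡ 1 (mod 4), so quadratic reciprocity gives (11/53) = (53/11). Reduce: 53 ≡ 9 (mod 11). Now have (9/11).
9 ≡ 1 (mod 4), so quadratic reciprocity gives (9/11) = (11/9). Reduce: 11 ≡ 2 (mod 9). Now have (2/9).
Factor out 2: 2 = 2. Since 9 ≡ 1 (mod 8), (2/9) = +1. Now have (1/9).
(1/9) = 1. Collecting the sign factors: 1.

1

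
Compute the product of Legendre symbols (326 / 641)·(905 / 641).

By multiplicativity, (326·905 / 641) = (326 / 641)·(905 / 641).
First factor (326 / 641):
Factor out 2: 326 = 2·163. Since 641 ≡ 1 (mod 8), (2 / 641) = +1. Now have (163 / 641).
641 ≡ 1 (mod 4), so quadratic reciprocity gives (163 / 641) = (641 / 163). Reduce: 641 ≡ 152 (mod 163). Now have (152 / 163).
Factor out 2: 152 = 2^3·19. Since 163 ≡ 3 (mod 8), (2 / 163) = -1, and (2 / 163)^3 = -1. Now have -(19 / 163).
Both 19 ≡ 3 and 163 ≡ 3 (mod 4), so reciprocity gives (19 / 163) = -(163 / 19). Reduce: 163 ≡ 11 (mod 19). Now have (11 / 19).
Both 11 ≡ 3 and 19 ≡ 3 (mod 4), so reciprocity gives (11 / 19) = -(19 / 11). Reduce: 19 ≡ 8 (mod 11). Now have -(8 / 11).
Factor out 2: 8 = 2^3. Since 11 ≡ 3 (mod 8), (2 / 11) = -1, and (2 / 11)^3 = -1. Now have (1 / 11).
(1 / 11) = 1. Collecting the sign factors: 1.
Second factor (905 / 641):
Reduce the numerator: 905 ≡ 264 (mod 641), so (905 / 641) = (264 / 641).
Factor out 2: 264 = 2^3·33. Since 641 ≡ 1 (mod 8), (2 / 641) = +1, and (2 / 641)^3 = +1. Now have (33 / 641).
33 ≡ 1 (mod 4), so quadratic reciprocity gives (33 / 641) = (641 / 33). Reduce: 641 ≡ 14 (mod 33). Now have (14 / 33).
Factor out 2: 14 = 2·7. Since 33 ≡ 1 (mod 8), (2 / 33) = +1. Now have (7 / 33).
33 ≡ 1 (mod 4), so quadratic reciprocity gives (7 / 33) = (33 / 7). Reduce: 33 ≡ 5 (mod 7). Now have (5 / 7).
5 ≡ 1 (mod 4), so quadratic reciprocity gives (5 / 7) = (7 / 5). Reduce: 7 ≡ 2 (mod 5). Now have (2 / 5).
Factor out 2: 2 = 2. Since 5 ≡ 5 (mod 8), (2 / 5) = -1. Now have -(1 / 5).
(1 / 5) = 1. Collecting the sign factors: -1.
Product: (1)·(-1) = -1.

-1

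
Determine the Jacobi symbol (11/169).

1

169 ≡ 1 (mod 4), so quadratic reciprocity gives (11/169) = (169/11). Reduce: 169 ≡ 4 (mod 11). Now have (4/11).
Factor out 2: 4 = 2^2. Since 11 ≡ 3 (mod 8), (2/11) = -1, and (2/11)^2 = +1. Now have (1/11).
(1/11) = 1. Collecting the sign factors: 1.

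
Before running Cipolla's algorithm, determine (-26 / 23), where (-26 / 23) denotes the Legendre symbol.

(-26 / 23)
  = (20 / 23)    [-26 ≡ 20 mod 23]
  = (5 / 23)    [23 ≡ 7 mod 8 ⇒ (2 / 23)^2 = +1]
  = (23 / 5)    [QR: 5 ≡ 1 mod 4, sign kept]
  = (3 / 5)    [23 ≡ 3 mod 5]
  = (5 / 3)    [QR: 5 ≡ 1 mod 4, sign kept]
  = (2 / 3)    [5 ≡ 2 mod 3]
  = -(1 / 3)    [3 ≡ 3 mod 8 ⇒ (2 / 3) = -1]
  = -1    [(1 / 3) = 1]

-1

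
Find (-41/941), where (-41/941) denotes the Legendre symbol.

1

Reduce the numerator: -41 ≡ 900 (mod 941), so (-41/941) = (900/941).
Factor out 2: 900 = 2^2·225. Since 941 ≡ 5 (mod 8), (2/941) = -1, and (2/941)^2 = +1. Now have (225/941).
225 ≡ 1 (mod 4), so quadratic reciprocity gives (225/941) = (941/225). Reduce: 941 ≡ 41 (mod 225). Now have (41/225).
41 ≡ 1 (mod 4), so quadratic reciprocity gives (41/225) = (225/41). Reduce: 225 ≡ 20 (mod 41). Now have (20/41).
Factor out 2: 20 = 2^2·5. Since 41 ≡ 1 (mod 8), (2/41) = +1, and (2/41)^2 = +1. Now have (5/41).
5 ≡ 1 (mod 4), so quadratic reciprocity gives (5/41) = (41/5). Reduce: 41 ≡ 1 (mod 5). Now have (1/5).
(1/5) = 1. Collecting the sign factors: 1.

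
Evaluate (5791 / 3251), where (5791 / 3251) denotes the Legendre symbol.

Reduce the numerator: 5791 ≡ 2540 (mod 3251), so (5791 / 3251) = (2540 / 3251).
Factor out 2: 2540 = 2^2·635. Since 3251 ≡ 3 (mod 8), (2 / 3251) = -1, and (2 / 3251)^2 = +1. Now have (635 / 3251).
Both 635 ≡ 3 and 3251 ≡ 3 (mod 4), so reciprocity gives (635 / 3251) = -(3251 / 635). Reduce: 3251 ≡ 76 (mod 635). Now have -(76 / 635).
Factor out 2: 76 = 2^2·19. Since 635 ≡ 3 (mod 8), (2 / 635) = -1, and (2 / 635)^2 = +1. Now have -(19 / 635).
Both 19 ≡ 3 and 635 ≡ 3 (mod 4), so reciprocity gives (19 / 635) = -(635 / 19). Reduce: 635 ≡ 8 (mod 19). Now have (8 / 19).
Factor out 2: 8 = 2^3. Since 19 ≡ 3 (mod 8), (2 / 19) = -1, and (2 / 19)^3 = -1. Now have -(1 / 19).
(1 / 19) = 1. Collecting the sign factors: -1.

-1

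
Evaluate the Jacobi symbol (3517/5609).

-1

(3517/5609)
  = (5609/3517)    [QR: 3517 ≡ 1 mod 4, sign kept]
  = (2092/3517)    [5609 ≡ 2092 mod 3517]
  = (523/3517)    [3517 ≡ 5 mod 8 ⇒ (2/3517)^2 = +1]
  = (3517/523)    [QR: 3517 ≡ 1 mod 4, sign kept]
  = (379/523)    [3517 ≡ 379 mod 523]
  = -(523/379)    [QR: both ≡ 3 mod 4, sign flips]
  = -(144/379)    [523 ≡ 144 mod 379]
  = -(9/379)    [379 ≡ 3 mod 8 ⇒ (2/379)^4 = +1]
  = -(379/9)    [QR: 9 ≡ 1 mod 4, sign kept]
  = -(1/9)    [379 ≡ 1 mod 9]
  = -1    [(1/9) = 1]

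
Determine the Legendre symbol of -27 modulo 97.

Reduce the numerator: -27 ≡ 70 (mod 97), so (-27/97) = (70/97).
Factor out 2: 70 = 2·35. Since 97 ≡ 1 (mod 8), (2/97) = +1. Now have (35/97).
97 ≡ 1 (mod 4), so quadratic reciprocity gives (35/97) = (97/35). Reduce: 97 ≡ 27 (mod 35). Now have (27/35).
Both 27 ≡ 3 and 35 ≡ 3 (mod 4), so reciprocity gives (27/35) = -(35/27). Reduce: 35 ≡ 8 (mod 27). Now have -(8/27).
Factor out 2: 8 = 2^3. Since 27 ≡ 3 (mod 8), (2/27) = -1, and (2/27)^3 = -1. Now have (1/27).
(1/27) = 1. Collecting the sign factors: 1.

1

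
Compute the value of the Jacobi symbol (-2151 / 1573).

(-2151 / 1573)
  = (995 / 1573)    [-2151 ≡ 995 mod 1573]
  = (1573 / 995)    [QR: 1573 ≡ 1 mod 4, sign kept]
  = (578 / 995)    [1573 ≡ 578 mod 995]
  = -(289 / 995)    [995 ≡ 3 mod 8 ⇒ (2 / 995) = -1]
  = -(995 / 289)    [QR: 289 ≡ 1 mod 4, sign kept]
  = -(128 / 289)    [995 ≡ 128 mod 289]
  = -(1 / 289)    [289 ≡ 1 mod 8 ⇒ (2 / 289)^7 = +1]
  = -1    [(1 / 289) = 1]

-1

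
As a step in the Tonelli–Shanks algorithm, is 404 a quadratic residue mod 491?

yes

(404|491)
  = (101|491)    [491 ≡ 3 mod 8 ⇒ (2|491)^2 = +1]
  = (491|101)    [QR: 101 ≡ 1 mod 4, sign kept]
  = (87|101)    [491 ≡ 87 mod 101]
  = (101|87)    [QR: 101 ≡ 1 mod 4, sign kept]
  = (14|87)    [101 ≡ 14 mod 87]
  = (7|87)    [87 ≡ 7 mod 8 ⇒ (2|87) = +1]
  = -(87|7)    [QR: both ≡ 3 mod 4, sign flips]
  = -(3|7)    [87 ≡ 3 mod 7]
  = (7|3)    [QR: both ≡ 3 mod 4, sign flips]
  = (1|3)    [7 ≡ 1 mod 3]
  = 1    [(1|3) = 1]
(404|491) = 1, and 491 is prime, so 404 is a quadratic residue mod 491.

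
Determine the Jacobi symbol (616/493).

(616/493)
  = (123/493)    [616 ≡ 123 mod 493]
  = (493/123)    [QR: 493 ≡ 1 mod 4, sign kept]
  = (1/123)    [493 ≡ 1 mod 123]
  = 1    [(1/123) = 1]

1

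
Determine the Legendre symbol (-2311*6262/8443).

By multiplicativity, (-2311·6262/8443) = (-2311/8443)·(6262/8443).
First factor (-2311/8443):
Reduce the numerator: -2311 ≡ 6132 (mod 8443), so (-2311/8443) = (6132/8443).
Factor out 2: 6132 = 2^2·1533. Since 8443 ≡ 3 (mod 8), (2/8443) = -1, and (2/8443)^2 = +1. Now have (1533/8443).
1533 ≡ 1 (mod 4), so quadratic reciprocity gives (1533/8443) = (8443/1533). Reduce: 8443 ≡ 778 (mod 1533). Now have (778/1533).
Factor out 2: 778 = 2·389. Since 1533 ≡ 5 (mod 8), (2/1533) = -1. Now have -(389/1533).
389 ≡ 1 (mod 4), so quadratic reciprocity gives (389/1533) = (1533/389). Reduce: 1533 ≡ 366 (mod 389). Now have -(366/389).
Factor out 2: 366 = 2·183. Since 389 ≡ 5 (mod 8), (2/389) = -1. Now have (183/389).
389 ≡ 1 (mod 4), so quadratic reciprocity gives (183/389) = (389/183). Reduce: 389 ≡ 23 (mod 183). Now have (23/183).
Both 23 ≡ 3 and 183 ≡ 3 (mod 4), so reciprocity gives (23/183) = -(183/23). Reduce: 183 ≡ 22 (mod 23). Now have -(22/23).
Factor out 2: 22 = 2·11. Since 23 ≡ 7 (mod 8), (2/23) = +1. Now have -(11/23).
Both 11 ≡ 3 and 23 ≡ 3 (mod 4), so reciprocity gives (11/23) = -(23/11). Reduce: 23 ≡ 1 (mod 11). Now have (1/11).
(1/11) = 1. Collecting the sign factors: 1.
Second factor (6262/8443):
Factor out 2: 6262 = 2·3131. Since 8443 ≡ 3 (mod 8), (2/8443) = -1. Now have -(3131/8443).
Both 3131 ≡ 3 and 8443 ≡ 3 (mod 4), so reciprocity gives (3131/8443) = -(8443/3131). Reduce: 8443 ≡ 2181 (mod 3131). Now have (2181/3131).
2181 ≡ 1 (mod 4), so quadratic reciprocity gives (2181/3131) = (3131/2181). Reduce: 3131 ≡ 950 (mod 2181). Now have (950/2181).
Factor out 2: 950 = 2·475. Since 2181 ≡ 5 (mod 8), (2/2181) = -1. Now have -(475/2181).
2181 ≡ 1 (mod 4), so quadratic reciprocity gives (475/2181) = (2181/475). Reduce: 2181 ≡ 281 (mod 475). Now have -(281/475).
281 ≡ 1 (mod 4), so quadratic reciprocity gives (281/475) = (475/281). Reduce: 475 ≡ 194 (mod 281). Now have -(194/281).
Factor out 2: 194 = 2·97. Since 281 ≡ 1 (mod 8), (2/281) = +1. Now have -(97/281).
97 ≡ 1 (mod 4), so quadratic reciprocity gives (97/281) = (281/97). Reduce: 281 ≡ 87 (mod 97). Now have -(87/97).
97 ≡ 1 (mod 4), so quadratic reciprocity gives (87/97) = (97/87). Reduce: 97 ≡ 10 (mod 87). Now have -(10/87).
Factor out 2: 10 = 2·5. Since 87 ≡ 7 (mod 8), (2/87) = +1. Now have -(5/87).
5 ≡ 1 (mod 4), so quadratic reciprocity gives (5/87) = (87/5). Reduce: 87 ≡ 2 (mod 5). Now have -(2/5).
Factor out 2: 2 = 2. Since 5 ≡ 5 (mod 8), (2/5) = -1. Now have (1/5).
(1/5) = 1. Collecting the sign factors: 1.
Product: (1)·(1) = 1.

1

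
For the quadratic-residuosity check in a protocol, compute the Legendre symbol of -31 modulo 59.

Pull out -1: (-31/59) = (-1/59)·(31/59). Since 59 ≡ 3 (mod 4), (-1/59) = -1. Now have -(31/59).
Both 31 ≡ 3 and 59 ≡ 3 (mod 4), so reciprocity gives (31/59) = -(59/31). Reduce: 59 ≡ 28 (mod 31). Now have (28/31).
Factor out 2: 28 = 2^2·7. Since 31 ≡ 7 (mod 8), (2/31) = +1, and (2/31)^2 = +1. Now have (7/31).
Both 7 ≡ 3 and 31 ≡ 3 (mod 4), so reciprocity gives (7/31) = -(31/7). Reduce: 31 ≡ 3 (mod 7). Now have -(3/7).
Both 3 ≡ 3 and 7 ≡ 3 (mod 4), so reciprocity gives (3/7) = -(7/3). Reduce: 7 ≡ 1 (mod 3). Now have (1/3).
(1/3) = 1. Collecting the sign factors: 1.

1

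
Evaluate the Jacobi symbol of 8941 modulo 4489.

1

Reduce the numerator: 8941 ≡ 4452 (mod 4489), so (8941|4489) = (4452|4489).
Factor out 2: 4452 = 2^2·1113. Since 4489 ≡ 1 (mod 8), (2|4489) = +1, and (2|4489)^2 = +1. Now have (1113|4489).
1113 ≡ 1 (mod 4), so quadratic reciprocity gives (1113|4489) = (4489|1113). Reduce: 4489 ≡ 37 (mod 1113). Now have (37|1113).
37 ≡ 1 (mod 4), so quadratic reciprocity gives (37|1113) = (1113|37). Reduce: 1113 ≡ 3 (mod 37). Now have (3|37).
37 ≡ 1 (mod 4), so quadratic reciprocity gives (3|37) = (37|3). Reduce: 37 ≡ 1 (mod 3). Now have (1|3).
(1|3) = 1. Collecting the sign factors: 1.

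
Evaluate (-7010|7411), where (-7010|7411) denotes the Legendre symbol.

Pull out -1: (-7010|7411) = (-1|7411)·(7010|7411). Since 7411 ≡ 3 (mod 4), (-1|7411) = -1. Now have -(7010|7411).
Factor out 2: 7010 = 2·3505. Since 7411 ≡ 3 (mod 8), (2|7411) = -1. Now have (3505|7411).
3505 ≡ 1 (mod 4), so quadratic reciprocity gives (3505|7411) = (7411|3505). Reduce: 7411 ≡ 401 (mod 3505). Now have (401|3505).
401 ≡ 1 (mod 4), so quadratic reciprocity gives (401|3505) = (3505|401). Reduce: 3505 ≡ 297 (mod 401). Now have (297|401).
297 ≡ 1 (mod 4), so quadratic reciprocity gives (297|401) = (401|297). Reduce: 401 ≡ 104 (mod 297). Now have (104|297).
Factor out 2: 104 = 2^3·13. Since 297 ≡ 1 (mod 8), (2|297) = +1, and (2|297)^3 = +1. Now have (13|297).
13 ≡ 1 (mod 4), so quadratic reciprocity gives (13|297) = (297|13). Reduce: 297 ≡ 11 (mod 13). Now have (11|13).
13 ≡ 1 (mod 4), so quadratic reciprocity gives (11|13) = (13|11). Reduce: 13 ≡ 2 (mod 11). Now have (2|11).
Factor out 2: 2 = 2. Since 11 ≡ 3 (mod 8), (2|11) = -1. Now have -(1|11).
(1|11) = 1. Collecting the sign factors: -1.

-1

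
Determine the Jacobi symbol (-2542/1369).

1

Reduce the numerator: -2542 ≡ 196 (mod 1369), so (-2542/1369) = (196/1369).
Factor out 2: 196 = 2^2·49. Since 1369 ≡ 1 (mod 8), (2/1369) = +1, and (2/1369)^2 = +1. Now have (49/1369).
49 ≡ 1 (mod 4), so quadratic reciprocity gives (49/1369) = (1369/49). Reduce: 1369 ≡ 46 (mod 49). Now have (46/49).
Factor out 2: 46 = 2·23. Since 49 ≡ 1 (mod 8), (2/49) = +1. Now have (23/49).
49 ≡ 1 (mod 4), so quadratic reciprocity gives (23/49) = (49/23). Reduce: 49 ≡ 3 (mod 23). Now have (3/23).
Both 3 ≡ 3 and 23 ≡ 3 (mod 4), so reciprocity gives (3/23) = -(23/3). Reduce: 23 ≡ 2 (mod 3). Now have -(2/3).
Factor out 2: 2 = 2. Since 3 ≡ 3 (mod 8), (2/3) = -1. Now have (1/3).
(1/3) = 1. Collecting the sign factors: 1.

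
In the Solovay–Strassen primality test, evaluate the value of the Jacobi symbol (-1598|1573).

Reduce the numerator: -1598 ≡ 1548 (mod 1573), so (-1598|1573) = (1548|1573).
Factor out 2: 1548 = 2^2·387. Since 1573 ≡ 5 (mod 8), (2|1573) = -1, and (2|1573)^2 = +1. Now have (387|1573).
1573 ≡ 1 (mod 4), so quadratic reciprocity gives (387|1573) = (1573|387). Reduce: 1573 ≡ 25 (mod 387). Now have (25|387).
25 ≡ 1 (mod 4), so quadratic reciprocity gives (25|387) = (387|25). Reduce: 387 ≡ 12 (mod 25). Now have (12|25).
Factor out 2: 12 = 2^2·3. Since 25 ≡ 1 (mod 8), (2|25) = +1, and (2|25)^2 = +1. Now have (3|25).
25 ≡ 1 (mod 4), so quadratic reciprocity gives (3|25) = (25|3). Reduce: 25 ≡ 1 (mod 3). Now have (1|3).
(1|3) = 1. Collecting the sign factors: 1.

1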